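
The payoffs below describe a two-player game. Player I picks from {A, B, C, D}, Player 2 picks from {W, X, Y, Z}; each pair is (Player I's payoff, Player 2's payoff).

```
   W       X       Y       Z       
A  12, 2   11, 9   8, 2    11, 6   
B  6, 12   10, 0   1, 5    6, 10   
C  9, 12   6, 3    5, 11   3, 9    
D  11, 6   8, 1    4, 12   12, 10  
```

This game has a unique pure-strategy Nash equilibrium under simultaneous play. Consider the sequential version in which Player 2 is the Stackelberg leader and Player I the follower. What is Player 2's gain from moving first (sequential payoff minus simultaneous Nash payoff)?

Player I best-responds to each possible Player 2 move:
- W → Player I plays A (best of 12, 6, 9, 11); Player 2 gets 2.
- X → Player I plays A (best of 11, 10, 6, 8); Player 2 gets 9.
- Y → Player I plays A (best of 8, 1, 5, 4); Player 2 gets 2.
- Z → Player I plays D (best of 11, 6, 3, 12); Player 2 gets 10.
Maximizing over 2, 9, 2, 10, Player 2 chooses Z. Subgame-perfect outcome: (D, Z) with payoffs (12, 10).
Under simultaneous play:
Player I's best replies: W→A; X→A; Y→A; Z→D.
Player 2's best replies: A→X; B→W; C→W; D→Y.
Only (A, X) has each player best-responding; Nash payoffs (11, 9).
Player 2's commitment gain: 10 − 9 = 1.

1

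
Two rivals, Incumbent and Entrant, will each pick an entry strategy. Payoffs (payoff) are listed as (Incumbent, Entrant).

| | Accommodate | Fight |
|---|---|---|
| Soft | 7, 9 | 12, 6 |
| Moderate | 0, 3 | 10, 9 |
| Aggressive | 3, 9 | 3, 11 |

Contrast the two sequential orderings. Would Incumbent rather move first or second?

first

If Incumbent leads: Entrant's best replies are Soft→Accommodate, Moderate→Fight, Aggressive→Fight; Incumbent's induced payoffs 7, 10, 3; outcome (Moderate, Fight), payoffs (10, 9).
If Entrant leads: Incumbent's best replies are Accommodate→Soft, Fight→Soft; Entrant's induced payoffs 9, 6; outcome (Soft, Accommodate), payoffs (7, 9).
Incumbent gets 10 moving first and 7 moving second, so Incumbent prefers to move first.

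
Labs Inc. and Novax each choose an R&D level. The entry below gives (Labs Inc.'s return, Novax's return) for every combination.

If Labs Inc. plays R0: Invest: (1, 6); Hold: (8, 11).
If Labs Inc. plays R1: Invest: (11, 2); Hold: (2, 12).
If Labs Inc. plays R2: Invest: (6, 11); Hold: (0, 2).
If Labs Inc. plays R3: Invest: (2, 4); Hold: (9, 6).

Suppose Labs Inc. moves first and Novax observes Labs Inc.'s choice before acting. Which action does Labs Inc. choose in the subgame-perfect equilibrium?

Work backward from Novax's decision.
- R0: Novax compares 6, 11 and picks Hold; Labs Inc. would get 8.
- R1: Novax compares 2, 12 and picks Hold; Labs Inc. would get 2.
- R2: Novax compares 11, 2 and picks Invest; Labs Inc. would get 6.
- R3: Novax compares 4, 6 and picks Hold; Labs Inc. would get 9.
Labs Inc.'s induced payoffs are 8, 2, 6, 9, so Labs Inc. commits to R3. Subgame-perfect outcome: (R3, Hold) with payoffs (9, 6).

R3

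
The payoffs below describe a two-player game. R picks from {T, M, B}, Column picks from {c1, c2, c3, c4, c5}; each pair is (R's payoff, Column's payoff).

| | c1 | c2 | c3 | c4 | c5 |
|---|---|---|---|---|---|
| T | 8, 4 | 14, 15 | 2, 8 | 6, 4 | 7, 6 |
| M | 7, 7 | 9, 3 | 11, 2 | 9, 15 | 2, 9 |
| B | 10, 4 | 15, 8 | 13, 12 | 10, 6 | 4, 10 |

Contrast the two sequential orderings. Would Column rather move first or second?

second

If R leads: Column's best replies are T→c2, M→c4, B→c3; R's induced payoffs 14, 9, 13; outcome (T, c2), payoffs (14, 15).
If Column leads: R's best replies are c1→B, c2→B, c3→B, c4→B, c5→T; Column's induced payoffs 4, 8, 12, 6, 6; outcome (B, c3), payoffs (13, 12).
Column gets 12 moving first and 15 moving second, so Column prefers to move second.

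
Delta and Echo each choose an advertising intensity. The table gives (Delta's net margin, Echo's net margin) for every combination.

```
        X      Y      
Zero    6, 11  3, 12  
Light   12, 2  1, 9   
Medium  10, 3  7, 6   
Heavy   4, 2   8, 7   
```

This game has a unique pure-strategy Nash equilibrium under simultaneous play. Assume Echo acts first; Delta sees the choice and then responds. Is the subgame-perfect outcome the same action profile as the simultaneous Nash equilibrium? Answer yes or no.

Backward induction with Echo moving first.
- X → Delta plays Light (best of 6, 12, 10, 4); Echo gets 2.
- Y → Delta plays Heavy (best of 3, 1, 7, 8); Echo gets 7.
Echo's induced payoffs are 2, 7, so Echo commits to Y. Subgame-perfect outcome: (Heavy, Y) with payoffs (8, 7).
Now find the simultaneous Nash equilibrium.
Delta's best replies: X→Light; Y→Heavy.
Echo's best replies: Zero→Y; Light→Y; Medium→Y; Heavy→Y.
The unique mutual best reply is (Heavy, Y), giving (8, 7).
Sequential outcome (Heavy, Y) coincides with the Nash profile (Heavy, Y).

yes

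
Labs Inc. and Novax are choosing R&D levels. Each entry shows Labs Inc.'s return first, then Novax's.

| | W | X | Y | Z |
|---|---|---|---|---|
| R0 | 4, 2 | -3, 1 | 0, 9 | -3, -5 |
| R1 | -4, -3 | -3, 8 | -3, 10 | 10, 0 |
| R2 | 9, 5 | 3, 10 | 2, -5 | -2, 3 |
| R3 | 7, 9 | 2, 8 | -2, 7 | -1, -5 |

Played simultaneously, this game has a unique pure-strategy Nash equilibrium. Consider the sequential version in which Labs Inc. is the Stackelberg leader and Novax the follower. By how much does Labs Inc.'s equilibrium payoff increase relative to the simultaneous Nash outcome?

4

Work backward from Novax's decision.
- R0: BR = Y, leader payoff 0.
- R1: BR = Y, leader payoff -3.
- R2: BR = X, leader payoff 3.
- R3: BR = W, leader payoff 7.
Labs Inc.'s induced payoffs are 0, -3, 3, 7, so Labs Inc. commits to R3. Subgame-perfect outcome: (R3, W) with payoffs (7, 9).
For the simultaneous game, intersect best replies.
Labs Inc.'s best replies: W→R2; X→R2; Y→R2; Z→R1.
Novax's best replies: R0→Y; R1→Y; R2→X; R3→W.
Only (R2, X) has each player best-responding; Nash payoffs (3, 10).
Labs Inc.'s commitment gain: 7 − 3 = 4.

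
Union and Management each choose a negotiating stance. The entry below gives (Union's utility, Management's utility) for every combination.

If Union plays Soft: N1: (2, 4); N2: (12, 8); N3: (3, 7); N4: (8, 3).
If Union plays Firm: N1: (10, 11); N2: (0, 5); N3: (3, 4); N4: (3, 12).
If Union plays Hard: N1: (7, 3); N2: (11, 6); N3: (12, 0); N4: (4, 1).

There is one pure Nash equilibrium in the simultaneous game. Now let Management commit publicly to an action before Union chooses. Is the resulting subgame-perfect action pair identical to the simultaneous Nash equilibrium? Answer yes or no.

no

Solve by backward induction (Management leads).
- N1 → Union plays Firm (best of 2, 10, 7); Management gets 11.
- N2 → Union plays Soft (best of 12, 0, 11); Management gets 8.
- N3 → Union plays Hard (best of 3, 3, 12); Management gets 0.
- N4 → Union plays Soft (best of 8, 3, 4); Management gets 3.
Among 11, 8, 0, 3, the best is 11 at N1. Subgame-perfect outcome: (Firm, N1) with payoffs (10, 11).
For the simultaneous game, intersect best replies.
Union's best replies: N1→Firm; N2→Soft; N3→Hard; N4→Soft.
Management's best replies: Soft→N2; Firm→N4; Hard→N2.
The unique mutual best reply is (Soft, N2), giving (12, 8).
Sequential outcome (Firm, N1) differs from the Nash profile (Soft, N2).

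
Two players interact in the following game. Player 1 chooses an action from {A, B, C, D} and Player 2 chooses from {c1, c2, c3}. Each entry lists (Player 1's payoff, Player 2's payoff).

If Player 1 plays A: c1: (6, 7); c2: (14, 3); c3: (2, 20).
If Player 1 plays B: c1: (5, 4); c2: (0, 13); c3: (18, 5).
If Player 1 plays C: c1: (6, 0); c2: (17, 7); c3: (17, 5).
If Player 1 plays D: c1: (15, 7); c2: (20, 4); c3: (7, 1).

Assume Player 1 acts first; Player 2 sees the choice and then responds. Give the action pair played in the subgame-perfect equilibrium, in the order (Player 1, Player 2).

(C, c2)

Solve by backward induction (Player 1 leads).
- A: Player 2 compares 7, 3, 20 and picks c3; Player 1 would get 2.
- B: Player 2 compares 4, 13, 5 and picks c2; Player 1 would get 0.
- C: Player 2 compares 0, 7, 5 and picks c2; Player 1 would get 17.
- D: Player 2 compares 7, 4, 1 and picks c1; Player 1 would get 15.
Among 2, 0, 17, 15, the best is 17 at C. Subgame-perfect outcome: (C, c2) with payoffs (17, 7).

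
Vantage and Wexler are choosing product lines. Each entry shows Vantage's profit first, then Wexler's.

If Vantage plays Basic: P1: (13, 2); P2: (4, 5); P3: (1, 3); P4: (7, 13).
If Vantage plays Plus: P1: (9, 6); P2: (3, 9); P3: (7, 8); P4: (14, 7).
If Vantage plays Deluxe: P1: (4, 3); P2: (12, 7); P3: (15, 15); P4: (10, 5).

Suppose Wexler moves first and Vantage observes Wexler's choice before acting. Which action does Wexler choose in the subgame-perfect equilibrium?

Work backward from Vantage's decision.
- P1 → Vantage plays Basic (best of 13, 9, 4); Wexler gets 2.
- P2 → Vantage plays Deluxe (best of 4, 3, 12); Wexler gets 7.
- P3 → Vantage plays Deluxe (best of 1, 7, 15); Wexler gets 15.
- P4 → Vantage plays Plus (best of 7, 14, 10); Wexler gets 7.
Among 2, 7, 15, 7, the best is 15 at P3. Subgame-perfect outcome: (Deluxe, P3) with payoffs (15, 15).

P3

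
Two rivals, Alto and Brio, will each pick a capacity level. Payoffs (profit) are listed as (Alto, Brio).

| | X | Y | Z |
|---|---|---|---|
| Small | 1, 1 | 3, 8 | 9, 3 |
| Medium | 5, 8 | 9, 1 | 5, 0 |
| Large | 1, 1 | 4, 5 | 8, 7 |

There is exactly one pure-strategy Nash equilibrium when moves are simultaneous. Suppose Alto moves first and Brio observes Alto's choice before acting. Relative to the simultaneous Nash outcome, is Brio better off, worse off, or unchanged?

worse off

Backward induction with Alto moving first.
- Small: Brio compares 1, 8, 3 and picks Y; Alto would get 3.
- Medium: Brio compares 8, 1, 0 and picks X; Alto would get 5.
- Large: Brio compares 1, 5, 7 and picks Z; Alto would get 8.
Among 3, 5, 8, the best is 8 at Large. Subgame-perfect outcome: (Large, Z) with payoffs (8, 7).
Now find the simultaneous Nash equilibrium.
Alto's best replies: X→Medium; Y→Medium; Z→Small.
Brio's best replies: Small→Y; Medium→X; Large→Z.
The unique mutual best reply is (Medium, X), giving (5, 8).
Brio earns 7 sequentially versus 8 at the Nash outcome: worse off.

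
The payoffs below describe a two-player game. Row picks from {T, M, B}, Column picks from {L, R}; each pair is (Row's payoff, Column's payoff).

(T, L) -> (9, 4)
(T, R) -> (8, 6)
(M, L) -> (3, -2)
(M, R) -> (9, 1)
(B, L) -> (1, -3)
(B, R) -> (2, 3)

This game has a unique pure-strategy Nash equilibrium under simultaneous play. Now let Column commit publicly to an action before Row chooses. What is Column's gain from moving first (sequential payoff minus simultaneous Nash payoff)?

3

Work backward from Row's decision.
- L → Row plays T (best of 9, 3, 1); Column gets 4.
- R → Row plays M (best of 8, 9, 2); Column gets 1.
Maximizing over 4, 1, Column chooses L. Subgame-perfect outcome: (T, L) with payoffs (9, 4).
Under simultaneous play:
Row's best replies: L→T; R→M.
Column's best replies: T→R; M→R; B→R.
Only (M, R) has each player best-responding; Nash payoffs (9, 1).
Column's commitment gain: 4 − 1 = 3.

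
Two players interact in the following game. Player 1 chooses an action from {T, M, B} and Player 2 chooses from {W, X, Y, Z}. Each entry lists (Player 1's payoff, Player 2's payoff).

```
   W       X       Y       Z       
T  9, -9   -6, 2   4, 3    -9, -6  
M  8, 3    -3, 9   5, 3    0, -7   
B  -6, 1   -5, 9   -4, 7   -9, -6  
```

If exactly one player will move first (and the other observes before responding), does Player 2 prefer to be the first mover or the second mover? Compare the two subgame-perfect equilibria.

first

If Player 1 leads: Player 2's best replies are T→Y, M→X, B→X; Player 1's induced payoffs 4, -3, -5; outcome (T, Y), payoffs (4, 3).
If Player 2 leads: Player 1's best replies are W→T, X→M, Y→M, Z→M; Player 2's induced payoffs -9, 9, 3, -7; outcome (M, X), payoffs (-3, 9).
Player 2 gets 9 moving first and 3 moving second, so Player 2 prefers to move first.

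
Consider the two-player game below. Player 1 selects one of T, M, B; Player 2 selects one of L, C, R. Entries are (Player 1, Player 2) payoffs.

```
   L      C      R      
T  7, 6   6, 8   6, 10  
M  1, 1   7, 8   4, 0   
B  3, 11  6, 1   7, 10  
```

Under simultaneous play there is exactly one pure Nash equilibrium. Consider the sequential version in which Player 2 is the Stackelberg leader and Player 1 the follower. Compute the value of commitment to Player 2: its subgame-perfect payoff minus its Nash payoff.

Solve by backward induction (Player 2 leads).
- L: BR = T, leader payoff 6.
- C: BR = M, leader payoff 8.
- R: BR = B, leader payoff 10.
Maximizing over 6, 8, 10, Player 2 chooses R. Subgame-perfect outcome: (B, R) with payoffs (7, 10).
Now find the simultaneous Nash equilibrium.
Player 1's best replies: L→T; C→M; R→B.
Player 2's best replies: T→R; M→C; B→L.
Only (M, C) has each player best-responding; Nash payoffs (7, 8).
Player 2's commitment gain: 10 − 8 = 2.

2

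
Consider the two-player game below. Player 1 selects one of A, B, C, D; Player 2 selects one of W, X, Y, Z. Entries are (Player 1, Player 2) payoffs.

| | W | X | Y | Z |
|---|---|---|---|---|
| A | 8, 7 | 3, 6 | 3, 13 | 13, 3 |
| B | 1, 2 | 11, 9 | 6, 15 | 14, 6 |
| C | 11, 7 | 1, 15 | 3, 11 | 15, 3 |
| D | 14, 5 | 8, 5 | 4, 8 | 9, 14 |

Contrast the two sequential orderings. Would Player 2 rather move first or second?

first

If Player 1 leads: Player 2's best replies are A→Y, B→Y, C→X, D→Z; Player 1's induced payoffs 3, 6, 1, 9; outcome (D, Z), payoffs (9, 14).
If Player 2 leads: Player 1's best replies are W→D, X→B, Y→B, Z→C; Player 2's induced payoffs 5, 9, 15, 3; outcome (B, Y), payoffs (6, 15).
Player 2 gets 15 moving first and 14 moving second, so Player 2 prefers to move first.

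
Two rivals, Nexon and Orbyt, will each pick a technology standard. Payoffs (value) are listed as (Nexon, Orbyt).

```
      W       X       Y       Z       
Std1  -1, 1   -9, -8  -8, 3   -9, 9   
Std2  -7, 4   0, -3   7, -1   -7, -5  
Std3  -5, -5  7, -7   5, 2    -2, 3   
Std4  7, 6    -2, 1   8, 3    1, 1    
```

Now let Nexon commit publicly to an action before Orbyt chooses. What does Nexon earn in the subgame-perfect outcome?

Work backward from Orbyt's decision.
- Std1 → Orbyt plays Z (best of 1, -8, 3, 9); Nexon gets -9.
- Std2 → Orbyt plays W (best of 4, -3, -1, -5); Nexon gets -7.
- Std3 → Orbyt plays Z (best of -5, -7, 2, 3); Nexon gets -2.
- Std4 → Orbyt plays W (best of 6, 1, 3, 1); Nexon gets 7.
Nexon's induced payoffs are -9, -7, -2, 7, so Nexon commits to Std4. Subgame-perfect outcome: (Std4, W) with payoffs (7, 6).

7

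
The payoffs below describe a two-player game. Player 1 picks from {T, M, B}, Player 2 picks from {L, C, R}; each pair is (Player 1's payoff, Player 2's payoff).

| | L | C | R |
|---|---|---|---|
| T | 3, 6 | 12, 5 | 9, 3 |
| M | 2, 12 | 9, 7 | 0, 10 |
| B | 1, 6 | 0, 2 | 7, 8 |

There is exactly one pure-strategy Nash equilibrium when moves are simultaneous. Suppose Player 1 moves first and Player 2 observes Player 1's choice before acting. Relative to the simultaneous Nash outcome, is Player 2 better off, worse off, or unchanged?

Work backward from Player 2's decision.
- T: Player 2 compares 6, 5, 3 and picks L; Player 1 would get 3.
- M: Player 2 compares 12, 7, 10 and picks L; Player 1 would get 2.
- B: Player 2 compares 6, 2, 8 and picks R; Player 1 would get 7.
Among 3, 2, 7, the best is 7 at B. Subgame-perfect outcome: (B, R) with payoffs (7, 8).
For the simultaneous game, intersect best replies.
Player 1's best replies: L→T; C→T; R→T.
Player 2's best replies: T→L; M→L; B→R.
Only (T, L) has each player best-responding; Nash payoffs (3, 6).
Player 2 earns 8 sequentially versus 6 at the Nash outcome: better off.

better off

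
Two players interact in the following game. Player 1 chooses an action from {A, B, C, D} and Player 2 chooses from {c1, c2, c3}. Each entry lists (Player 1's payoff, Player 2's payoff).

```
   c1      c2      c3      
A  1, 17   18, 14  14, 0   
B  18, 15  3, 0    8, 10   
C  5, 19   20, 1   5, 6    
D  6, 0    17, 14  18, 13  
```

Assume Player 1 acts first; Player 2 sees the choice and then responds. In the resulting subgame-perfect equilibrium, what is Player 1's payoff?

18

Player 2 best-responds to each possible Player 1 move:
- A: Player 2 compares 17, 14, 0 and picks c1; Player 1 would get 1.
- B: Player 2 compares 15, 0, 10 and picks c1; Player 1 would get 18.
- C: Player 2 compares 19, 1, 6 and picks c1; Player 1 would get 5.
- D: Player 2 compares 0, 14, 13 and picks c2; Player 1 would get 17.
Among 1, 18, 5, 17, the best is 18 at B. Subgame-perfect outcome: (B, c1) with payoffs (18, 15).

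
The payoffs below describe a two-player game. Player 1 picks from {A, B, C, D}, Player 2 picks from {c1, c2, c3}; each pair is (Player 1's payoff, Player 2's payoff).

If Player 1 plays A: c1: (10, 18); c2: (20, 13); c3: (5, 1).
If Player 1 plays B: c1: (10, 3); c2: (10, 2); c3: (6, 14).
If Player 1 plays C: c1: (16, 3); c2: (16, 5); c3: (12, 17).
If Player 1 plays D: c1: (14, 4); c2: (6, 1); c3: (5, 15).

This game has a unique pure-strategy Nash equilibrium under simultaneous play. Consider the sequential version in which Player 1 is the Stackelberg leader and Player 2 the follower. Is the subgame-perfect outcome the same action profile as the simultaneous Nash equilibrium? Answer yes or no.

Solve by backward induction (Player 1 leads).
- A: Player 2 compares 18, 13, 1 and picks c1; Player 1 would get 10.
- B: Player 2 compares 3, 2, 14 and picks c3; Player 1 would get 6.
- C: Player 2 compares 3, 5, 17 and picks c3; Player 1 would get 12.
- D: Player 2 compares 4, 1, 15 and picks c3; Player 1 would get 5.
Maximizing over 10, 6, 12, 5, Player 1 chooses C. Subgame-perfect outcome: (C, c3) with payoffs (12, 17).
Now find the simultaneous Nash equilibrium.
Player 1's best replies: c1→C; c2→A; c3→C.
Player 2's best replies: A→c1; B→c3; C→c3; D→c3.
The unique mutual best reply is (C, c3), giving (12, 17).
Sequential outcome (C, c3) coincides with the Nash profile (C, c3).

yes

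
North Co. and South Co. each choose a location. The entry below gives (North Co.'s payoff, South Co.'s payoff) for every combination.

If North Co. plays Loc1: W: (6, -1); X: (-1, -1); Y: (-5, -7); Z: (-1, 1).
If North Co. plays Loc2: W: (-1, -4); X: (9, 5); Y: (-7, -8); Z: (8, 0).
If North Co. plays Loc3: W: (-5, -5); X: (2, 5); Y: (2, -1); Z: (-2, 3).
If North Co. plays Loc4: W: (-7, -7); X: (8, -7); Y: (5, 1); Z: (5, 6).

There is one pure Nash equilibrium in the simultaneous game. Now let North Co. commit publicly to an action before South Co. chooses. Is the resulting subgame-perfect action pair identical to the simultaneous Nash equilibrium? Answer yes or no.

yes

Solve by backward induction (North Co. leads).
- Loc1 → South Co. plays Z (best of -1, -1, -7, 1); North Co. gets -1.
- Loc2 → South Co. plays X (best of -4, 5, -8, 0); North Co. gets 9.
- Loc3 → South Co. plays X (best of -5, 5, -1, 3); North Co. gets 2.
- Loc4 → South Co. plays Z (best of -7, -7, 1, 6); North Co. gets 5.
Among -1, 9, 2, 5, the best is 9 at Loc2. Subgame-perfect outcome: (Loc2, X) with payoffs (9, 5).
For the simultaneous game, intersect best replies.
North Co.'s best replies: W→Loc1; X→Loc2; Y→Loc4; Z→Loc2.
South Co.'s best replies: Loc1→Z; Loc2→X; Loc3→X; Loc4→Z.
The unique mutual best reply is (Loc2, X), giving (9, 5).
Sequential outcome (Loc2, X) coincides with the Nash profile (Loc2, X).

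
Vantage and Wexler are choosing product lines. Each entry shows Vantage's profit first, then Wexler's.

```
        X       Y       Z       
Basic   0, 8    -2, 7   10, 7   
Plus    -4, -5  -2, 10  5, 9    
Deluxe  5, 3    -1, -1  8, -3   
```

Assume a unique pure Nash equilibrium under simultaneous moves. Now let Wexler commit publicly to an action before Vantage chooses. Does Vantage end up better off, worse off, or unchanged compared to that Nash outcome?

Solve by backward induction (Wexler leads).
- X: Vantage compares 0, -4, 5 and picks Deluxe; Wexler would get 3.
- Y: Vantage compares -2, -2, -1 and picks Deluxe; Wexler would get -1.
- Z: Vantage compares 10, 5, 8 and picks Basic; Wexler would get 7.
Wexler's induced payoffs are 3, -1, 7, so Wexler commits to Z. Subgame-perfect outcome: (Basic, Z) with payoffs (10, 7).
Now find the simultaneous Nash equilibrium.
Vantage's best replies: X→Deluxe; Y→Deluxe; Z→Basic.
Wexler's best replies: Basic→X; Plus→Y; Deluxe→X.
Only (Deluxe, X) has each player best-responding; Nash payoffs (5, 3).
Vantage earns 10 sequentially versus 5 at the Nash outcome: better off.

better off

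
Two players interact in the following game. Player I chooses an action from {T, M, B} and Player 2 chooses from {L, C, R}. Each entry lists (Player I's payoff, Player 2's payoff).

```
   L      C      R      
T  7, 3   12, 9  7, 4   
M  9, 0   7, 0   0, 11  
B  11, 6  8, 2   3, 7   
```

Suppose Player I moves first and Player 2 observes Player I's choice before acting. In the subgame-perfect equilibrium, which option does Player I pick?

Backward induction with Player I moving first.
- T → Player 2 plays C (best of 3, 9, 4); Player I gets 12.
- M → Player 2 plays R (best of 0, 0, 11); Player I gets 0.
- B → Player 2 plays R (best of 6, 2, 7); Player I gets 3.
Among 12, 0, 3, the best is 12 at T. Subgame-perfect outcome: (T, C) with payoffs (12, 9).

T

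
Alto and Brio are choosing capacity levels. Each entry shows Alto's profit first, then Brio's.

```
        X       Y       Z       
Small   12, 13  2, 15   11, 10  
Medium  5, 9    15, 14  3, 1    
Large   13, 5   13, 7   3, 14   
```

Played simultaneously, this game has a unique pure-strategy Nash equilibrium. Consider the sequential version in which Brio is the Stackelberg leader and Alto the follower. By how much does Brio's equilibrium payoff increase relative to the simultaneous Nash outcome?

0

Alto best-responds to each possible Brio move:
- X: Alto compares 12, 5, 13 and picks Large; Brio would get 5.
- Y: Alto compares 2, 15, 13 and picks Medium; Brio would get 14.
- Z: Alto compares 11, 3, 3 and picks Small; Brio would get 10.
Among 5, 14, 10, the best is 14 at Y. Subgame-perfect outcome: (Medium, Y) with payoffs (15, 14).
Under simultaneous play:
Alto's best replies: X→Large; Y→Medium; Z→Small.
Brio's best replies: Small→Y; Medium→Y; Large→Z.
The unique mutual best reply is (Medium, Y), giving (15, 14).
Brio's commitment gain: 14 − 14 = 0.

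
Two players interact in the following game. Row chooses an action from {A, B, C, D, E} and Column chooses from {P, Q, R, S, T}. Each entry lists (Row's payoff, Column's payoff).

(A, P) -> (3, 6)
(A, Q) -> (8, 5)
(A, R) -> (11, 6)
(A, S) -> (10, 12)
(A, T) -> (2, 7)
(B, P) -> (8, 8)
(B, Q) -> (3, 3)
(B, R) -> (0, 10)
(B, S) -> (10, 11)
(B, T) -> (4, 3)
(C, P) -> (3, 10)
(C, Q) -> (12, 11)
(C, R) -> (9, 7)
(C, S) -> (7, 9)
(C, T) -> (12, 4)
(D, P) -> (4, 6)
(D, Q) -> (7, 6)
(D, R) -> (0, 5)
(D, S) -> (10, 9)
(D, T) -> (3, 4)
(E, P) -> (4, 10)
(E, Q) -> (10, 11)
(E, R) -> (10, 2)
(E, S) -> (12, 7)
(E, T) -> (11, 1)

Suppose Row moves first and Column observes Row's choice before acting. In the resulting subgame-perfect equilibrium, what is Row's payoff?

12

Backward induction with Row moving first.
- A: BR = S, leader payoff 10.
- B: BR = S, leader payoff 10.
- C: BR = Q, leader payoff 12.
- D: BR = S, leader payoff 10.
- E: BR = Q, leader payoff 10.
Row's induced payoffs are 10, 10, 12, 10, 10, so Row commits to C. Subgame-perfect outcome: (C, Q) with payoffs (12, 11).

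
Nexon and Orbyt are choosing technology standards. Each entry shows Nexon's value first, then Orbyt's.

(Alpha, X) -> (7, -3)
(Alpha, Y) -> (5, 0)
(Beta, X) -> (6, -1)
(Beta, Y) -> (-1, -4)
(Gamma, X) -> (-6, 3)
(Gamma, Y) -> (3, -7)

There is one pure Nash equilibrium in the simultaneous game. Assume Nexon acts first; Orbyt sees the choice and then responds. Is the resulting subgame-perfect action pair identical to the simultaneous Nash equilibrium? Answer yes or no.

no

Orbyt best-responds to each possible Nexon move:
- Alpha: BR = Y, leader payoff 5.
- Beta: BR = X, leader payoff 6.
- Gamma: BR = X, leader payoff -6.
Among 5, 6, -6, the best is 6 at Beta. Subgame-perfect outcome: (Beta, X) with payoffs (6, -1).
For the simultaneous game, intersect best replies.
Nexon's best replies: X→Alpha; Y→Alpha.
Orbyt's best replies: Alpha→Y; Beta→X; Gamma→X.
The unique mutual best reply is (Alpha, Y), giving (5, 0).
Sequential outcome (Beta, X) differs from the Nash profile (Alpha, Y).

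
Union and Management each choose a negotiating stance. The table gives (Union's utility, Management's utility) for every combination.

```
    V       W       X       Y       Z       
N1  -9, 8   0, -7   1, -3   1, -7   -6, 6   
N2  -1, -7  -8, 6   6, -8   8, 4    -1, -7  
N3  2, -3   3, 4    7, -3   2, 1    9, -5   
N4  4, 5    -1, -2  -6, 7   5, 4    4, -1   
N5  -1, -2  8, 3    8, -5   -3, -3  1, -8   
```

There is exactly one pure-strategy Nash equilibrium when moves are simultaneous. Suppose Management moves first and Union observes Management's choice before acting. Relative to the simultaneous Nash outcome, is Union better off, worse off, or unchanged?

worse off

Backward induction with Management moving first.
- V: BR = N4, leader payoff 5.
- W: BR = N5, leader payoff 3.
- X: BR = N5, leader payoff -5.
- Y: BR = N2, leader payoff 4.
- Z: BR = N3, leader payoff -5.
Management's induced payoffs are 5, 3, -5, 4, -5, so Management commits to V. Subgame-perfect outcome: (N4, V) with payoffs (4, 5).
For the simultaneous game, intersect best replies.
Union's best replies: V→N4; W→N5; X→N5; Y→N2; Z→N3.
Management's best replies: N1→V; N2→W; N3→W; N4→X; N5→W.
Only (N5, W) has each player best-responding; Nash payoffs (8, 3).
Union earns 4 sequentially versus 8 at the Nash outcome: worse off.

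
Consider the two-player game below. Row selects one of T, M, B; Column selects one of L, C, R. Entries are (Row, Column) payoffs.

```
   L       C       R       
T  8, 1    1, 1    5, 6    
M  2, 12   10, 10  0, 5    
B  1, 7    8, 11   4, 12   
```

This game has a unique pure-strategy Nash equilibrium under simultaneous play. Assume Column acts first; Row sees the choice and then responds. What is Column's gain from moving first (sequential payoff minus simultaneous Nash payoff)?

4

Row best-responds to each possible Column move:
- L: BR = T, leader payoff 1.
- C: BR = M, leader payoff 10.
- R: BR = T, leader payoff 6.
Maximizing over 1, 10, 6, Column chooses C. Subgame-perfect outcome: (M, C) with payoffs (10, 10).
Now find the simultaneous Nash equilibrium.
Row's best replies: L→T; C→M; R→T.
Column's best replies: T→R; M→L; B→R.
The unique mutual best reply is (T, R), giving (5, 6).
Column's commitment gain: 10 − 6 = 4.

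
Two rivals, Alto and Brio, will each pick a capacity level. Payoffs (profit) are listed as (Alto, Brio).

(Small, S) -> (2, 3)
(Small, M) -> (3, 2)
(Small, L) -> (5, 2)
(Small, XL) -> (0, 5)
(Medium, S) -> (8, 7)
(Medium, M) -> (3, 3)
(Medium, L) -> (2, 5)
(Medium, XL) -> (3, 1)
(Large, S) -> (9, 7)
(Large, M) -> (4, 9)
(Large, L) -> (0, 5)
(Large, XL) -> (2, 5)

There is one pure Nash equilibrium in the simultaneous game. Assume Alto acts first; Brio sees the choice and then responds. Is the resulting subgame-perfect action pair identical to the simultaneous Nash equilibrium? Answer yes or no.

no

Work backward from Brio's decision.
- Small: BR = XL, leader payoff 0.
- Medium: BR = S, leader payoff 8.
- Large: BR = M, leader payoff 4.
Among 0, 8, 4, the best is 8 at Medium. Subgame-perfect outcome: (Medium, S) with payoffs (8, 7).
Under simultaneous play:
Alto's best replies: S→Large; M→Large; L→Small; XL→Medium.
Brio's best replies: Small→XL; Medium→S; Large→M.
The unique mutual best reply is (Large, M), giving (4, 9).
Sequential outcome (Medium, S) differs from the Nash profile (Large, M).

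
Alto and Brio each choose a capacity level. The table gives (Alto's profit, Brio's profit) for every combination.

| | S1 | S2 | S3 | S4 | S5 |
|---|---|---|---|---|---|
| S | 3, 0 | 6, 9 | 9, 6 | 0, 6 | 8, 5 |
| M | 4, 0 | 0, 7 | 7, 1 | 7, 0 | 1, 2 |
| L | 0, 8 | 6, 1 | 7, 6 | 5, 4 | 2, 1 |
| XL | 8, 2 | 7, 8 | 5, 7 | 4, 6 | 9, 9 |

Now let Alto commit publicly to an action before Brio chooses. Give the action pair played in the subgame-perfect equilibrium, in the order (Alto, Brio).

(XL, S5)

Solve by backward induction (Alto leads).
- S: BR = S2, leader payoff 6.
- M: BR = S2, leader payoff 0.
- L: BR = S1, leader payoff 0.
- XL: BR = S5, leader payoff 9.
Among 6, 0, 0, 9, the best is 9 at XL. Subgame-perfect outcome: (XL, S5) with payoffs (9, 9).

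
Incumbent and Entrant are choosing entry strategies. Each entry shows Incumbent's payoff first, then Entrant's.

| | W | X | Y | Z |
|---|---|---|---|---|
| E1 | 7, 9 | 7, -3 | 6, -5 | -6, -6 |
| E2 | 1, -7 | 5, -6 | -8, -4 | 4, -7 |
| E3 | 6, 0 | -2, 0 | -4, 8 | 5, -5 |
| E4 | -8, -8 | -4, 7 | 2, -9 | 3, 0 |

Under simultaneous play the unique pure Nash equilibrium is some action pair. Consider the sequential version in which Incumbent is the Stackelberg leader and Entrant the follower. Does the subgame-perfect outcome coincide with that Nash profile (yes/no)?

Backward induction with Incumbent moving first.
- E1: BR = W, leader payoff 7.
- E2: BR = Y, leader payoff -8.
- E3: BR = Y, leader payoff -4.
- E4: BR = X, leader payoff -4.
Among 7, -8, -4, -4, the best is 7 at E1. Subgame-perfect outcome: (E1, W) with payoffs (7, 9).
Under simultaneous play:
Incumbent's best replies: W→E1; X→E1; Y→E1; Z→E3.
Entrant's best replies: E1→W; E2→Y; E3→Y; E4→X.
The unique mutual best reply is (E1, W), giving (7, 9).
Sequential outcome (E1, W) coincides with the Nash profile (E1, W).

yes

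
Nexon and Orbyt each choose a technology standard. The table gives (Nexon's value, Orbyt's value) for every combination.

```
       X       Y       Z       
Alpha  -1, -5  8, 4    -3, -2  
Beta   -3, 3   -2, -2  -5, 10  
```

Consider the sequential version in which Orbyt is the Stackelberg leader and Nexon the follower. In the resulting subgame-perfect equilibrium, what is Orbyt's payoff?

4

Work backward from Nexon's decision.
- X: Nexon compares -1, -3 and picks Alpha; Orbyt would get -5.
- Y: Nexon compares 8, -2 and picks Alpha; Orbyt would get 4.
- Z: Nexon compares -3, -5 and picks Alpha; Orbyt would get -2.
Among -5, 4, -2, the best is 4 at Y. Subgame-perfect outcome: (Alpha, Y) with payoffs (8, 4).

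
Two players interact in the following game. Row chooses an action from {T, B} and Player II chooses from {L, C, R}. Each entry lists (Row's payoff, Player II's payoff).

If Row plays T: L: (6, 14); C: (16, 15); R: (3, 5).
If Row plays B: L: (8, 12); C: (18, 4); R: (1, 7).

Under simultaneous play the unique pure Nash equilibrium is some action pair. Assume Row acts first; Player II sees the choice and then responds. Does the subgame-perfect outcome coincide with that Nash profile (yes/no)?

no

Player II best-responds to each possible Row move:
- T: BR = C, leader payoff 16.
- B: BR = L, leader payoff 8.
Among 16, 8, the best is 16 at T. Subgame-perfect outcome: (T, C) with payoffs (16, 15).
Under simultaneous play:
Row's best replies: L→B; C→B; R→T.
Player II's best replies: T→C; B→L.
Only (B, L) has each player best-responding; Nash payoffs (8, 12).
Sequential outcome (T, C) differs from the Nash profile (B, L).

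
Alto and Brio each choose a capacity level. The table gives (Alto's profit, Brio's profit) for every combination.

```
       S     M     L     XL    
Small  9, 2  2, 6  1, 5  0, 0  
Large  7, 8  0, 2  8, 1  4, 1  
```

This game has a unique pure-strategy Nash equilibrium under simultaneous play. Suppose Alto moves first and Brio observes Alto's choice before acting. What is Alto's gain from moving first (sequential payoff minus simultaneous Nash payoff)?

Brio best-responds to each possible Alto move:
- Small: Brio compares 2, 6, 5, 0 and picks M; Alto would get 2.
- Large: Brio compares 8, 2, 1, 1 and picks S; Alto would get 7.
Alto's induced payoffs are 2, 7, so Alto commits to Large. Subgame-perfect outcome: (Large, S) with payoffs (7, 8).
Under simultaneous play:
Alto's best replies: S→Small; M→Small; L→Large; XL→Large.
Brio's best replies: Small→M; Large→S.
Only (Small, M) has each player best-responding; Nash payoffs (2, 6).
Alto's commitment gain: 7 − 2 = 5.

5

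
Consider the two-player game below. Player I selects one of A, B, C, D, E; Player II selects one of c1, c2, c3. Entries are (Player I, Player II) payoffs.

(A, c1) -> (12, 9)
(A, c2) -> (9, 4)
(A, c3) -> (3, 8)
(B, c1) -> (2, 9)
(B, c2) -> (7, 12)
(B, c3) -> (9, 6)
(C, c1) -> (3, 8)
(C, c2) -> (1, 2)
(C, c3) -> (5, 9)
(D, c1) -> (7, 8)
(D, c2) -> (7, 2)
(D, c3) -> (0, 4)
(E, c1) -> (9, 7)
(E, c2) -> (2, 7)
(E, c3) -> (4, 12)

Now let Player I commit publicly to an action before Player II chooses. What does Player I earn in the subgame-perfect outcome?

12

Backward induction with Player I moving first.
- A → Player II plays c1 (best of 9, 4, 8); Player I gets 12.
- B → Player II plays c2 (best of 9, 12, 6); Player I gets 7.
- C → Player II plays c3 (best of 8, 2, 9); Player I gets 5.
- D → Player II plays c1 (best of 8, 2, 4); Player I gets 7.
- E → Player II plays c3 (best of 7, 7, 12); Player I gets 4.
Player I's induced payoffs are 12, 7, 5, 7, 4, so Player I commits to A. Subgame-perfect outcome: (A, c1) with payoffs (12, 9).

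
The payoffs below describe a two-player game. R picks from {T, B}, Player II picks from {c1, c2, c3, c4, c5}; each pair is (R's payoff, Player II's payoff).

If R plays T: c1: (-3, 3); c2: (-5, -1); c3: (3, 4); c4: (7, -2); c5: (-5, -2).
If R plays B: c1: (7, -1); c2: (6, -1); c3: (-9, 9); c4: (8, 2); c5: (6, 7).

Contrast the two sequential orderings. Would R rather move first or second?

If R leads: Player II's best replies are T→c3, B→c3; R's induced payoffs 3, -9; outcome (T, c3), payoffs (3, 4).
If Player II leads: R's best replies are c1→B, c2→B, c3→T, c4→B, c5→B; Player II's induced payoffs -1, -1, 4, 2, 7; outcome (B, c5), payoffs (6, 7).
R gets 3 moving first and 6 moving second, so R prefers to move second.

second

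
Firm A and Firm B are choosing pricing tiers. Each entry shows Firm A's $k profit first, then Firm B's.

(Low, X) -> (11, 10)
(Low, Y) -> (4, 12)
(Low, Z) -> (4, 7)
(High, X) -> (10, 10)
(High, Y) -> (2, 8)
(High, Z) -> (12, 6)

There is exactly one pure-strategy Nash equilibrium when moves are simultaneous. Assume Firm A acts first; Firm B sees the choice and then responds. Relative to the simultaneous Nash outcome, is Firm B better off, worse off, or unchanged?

worse off

Work backward from Firm B's decision.
- Low → Firm B plays Y (best of 10, 12, 7); Firm A gets 4.
- High → Firm B plays X (best of 10, 8, 6); Firm A gets 10.
Among 4, 10, the best is 10 at High. Subgame-perfect outcome: (High, X) with payoffs (10, 10).
Under simultaneous play:
Firm A's best replies: X→Low; Y→Low; Z→High.
Firm B's best replies: Low→Y; High→X.
The unique mutual best reply is (Low, Y), giving (4, 12).
Firm B earns 10 sequentially versus 12 at the Nash outcome: worse off.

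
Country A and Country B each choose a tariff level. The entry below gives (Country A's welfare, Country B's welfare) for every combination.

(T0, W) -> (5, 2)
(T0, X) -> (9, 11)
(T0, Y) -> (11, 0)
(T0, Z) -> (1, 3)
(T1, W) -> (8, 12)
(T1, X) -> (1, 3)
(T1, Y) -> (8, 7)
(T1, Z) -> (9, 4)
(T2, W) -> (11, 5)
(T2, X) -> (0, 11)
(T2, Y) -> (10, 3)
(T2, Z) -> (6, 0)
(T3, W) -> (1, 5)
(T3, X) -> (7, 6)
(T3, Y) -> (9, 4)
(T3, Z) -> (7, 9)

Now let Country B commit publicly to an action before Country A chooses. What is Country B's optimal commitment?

X

Country A best-responds to each possible Country B move:
- W → Country A plays T2 (best of 5, 8, 11, 1); Country B gets 5.
- X → Country A plays T0 (best of 9, 1, 0, 7); Country B gets 11.
- Y → Country A plays T0 (best of 11, 8, 10, 9); Country B gets 0.
- Z → Country A plays T1 (best of 1, 9, 6, 7); Country B gets 4.
Maximizing over 5, 11, 0, 4, Country B chooses X. Subgame-perfect outcome: (T0, X) with payoffs (9, 11).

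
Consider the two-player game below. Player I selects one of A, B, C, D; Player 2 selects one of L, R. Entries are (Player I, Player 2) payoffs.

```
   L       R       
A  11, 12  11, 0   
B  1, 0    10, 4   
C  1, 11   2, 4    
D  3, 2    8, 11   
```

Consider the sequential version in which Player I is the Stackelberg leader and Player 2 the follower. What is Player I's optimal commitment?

A

Solve by backward induction (Player I leads).
- A: BR = L, leader payoff 11.
- B: BR = R, leader payoff 10.
- C: BR = L, leader payoff 1.
- D: BR = R, leader payoff 8.
Player I's induced payoffs are 11, 10, 1, 8, so Player I commits to A. Subgame-perfect outcome: (A, L) with payoffs (11, 12).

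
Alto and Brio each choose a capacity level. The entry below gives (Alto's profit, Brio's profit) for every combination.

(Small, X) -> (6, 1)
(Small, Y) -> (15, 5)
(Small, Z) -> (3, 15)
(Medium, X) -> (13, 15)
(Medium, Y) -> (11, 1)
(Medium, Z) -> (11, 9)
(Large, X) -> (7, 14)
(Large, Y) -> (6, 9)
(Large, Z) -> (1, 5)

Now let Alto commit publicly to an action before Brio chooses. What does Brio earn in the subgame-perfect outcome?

15

Brio best-responds to each possible Alto move:
- Small: Brio compares 1, 5, 15 and picks Z; Alto would get 3.
- Medium: Brio compares 15, 1, 9 and picks X; Alto would get 13.
- Large: Brio compares 14, 9, 5 and picks X; Alto would get 7.
Among 3, 13, 7, the best is 13 at Medium. Subgame-perfect outcome: (Medium, X) with payoffs (13, 15).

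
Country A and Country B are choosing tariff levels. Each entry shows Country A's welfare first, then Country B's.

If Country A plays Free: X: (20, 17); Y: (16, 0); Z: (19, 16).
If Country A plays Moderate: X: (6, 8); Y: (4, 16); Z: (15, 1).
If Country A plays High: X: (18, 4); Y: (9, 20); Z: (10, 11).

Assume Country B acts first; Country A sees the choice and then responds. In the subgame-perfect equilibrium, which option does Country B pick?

X

Work backward from Country A's decision.
- X: BR = Free, leader payoff 17.
- Y: BR = Free, leader payoff 0.
- Z: BR = Free, leader payoff 16.
Country B's induced payoffs are 17, 0, 16, so Country B commits to X. Subgame-perfect outcome: (Free, X) with payoffs (20, 17).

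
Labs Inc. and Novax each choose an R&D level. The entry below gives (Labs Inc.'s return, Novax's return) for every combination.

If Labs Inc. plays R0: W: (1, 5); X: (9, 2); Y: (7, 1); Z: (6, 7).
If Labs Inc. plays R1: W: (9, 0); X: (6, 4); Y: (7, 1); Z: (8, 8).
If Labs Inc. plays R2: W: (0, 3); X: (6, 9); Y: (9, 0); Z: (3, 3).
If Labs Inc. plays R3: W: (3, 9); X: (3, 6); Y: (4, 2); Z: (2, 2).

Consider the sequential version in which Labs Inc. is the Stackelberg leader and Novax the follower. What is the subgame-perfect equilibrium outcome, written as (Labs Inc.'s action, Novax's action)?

Backward induction with Labs Inc. moving first.
- R0 → Novax plays Z (best of 5, 2, 1, 7); Labs Inc. gets 6.
- R1 → Novax plays Z (best of 0, 4, 1, 8); Labs Inc. gets 8.
- R2 → Novax plays X (best of 3, 9, 0, 3); Labs Inc. gets 6.
- R3 → Novax plays W (best of 9, 6, 2, 2); Labs Inc. gets 3.
Maximizing over 6, 8, 6, 3, Labs Inc. chooses R1. Subgame-perfect outcome: (R1, Z) with payoffs (8, 8).

(R1, Z)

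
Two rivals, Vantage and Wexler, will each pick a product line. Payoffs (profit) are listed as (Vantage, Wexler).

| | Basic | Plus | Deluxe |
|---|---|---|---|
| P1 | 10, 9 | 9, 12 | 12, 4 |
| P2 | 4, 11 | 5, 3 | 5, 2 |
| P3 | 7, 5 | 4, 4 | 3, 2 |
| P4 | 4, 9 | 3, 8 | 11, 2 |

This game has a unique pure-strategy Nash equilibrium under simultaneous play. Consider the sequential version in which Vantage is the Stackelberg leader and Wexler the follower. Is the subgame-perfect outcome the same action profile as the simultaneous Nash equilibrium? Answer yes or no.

yes

Work backward from Wexler's decision.
- P1: Wexler compares 9, 12, 4 and picks Plus; Vantage would get 9.
- P2: Wexler compares 11, 3, 2 and picks Basic; Vantage would get 4.
- P3: Wexler compares 5, 4, 2 and picks Basic; Vantage would get 7.
- P4: Wexler compares 9, 8, 2 and picks Basic; Vantage would get 4.
Vantage's induced payoffs are 9, 4, 7, 4, so Vantage commits to P1. Subgame-perfect outcome: (P1, Plus) with payoffs (9, 12).
Now find the simultaneous Nash equilibrium.
Vantage's best replies: Basic→P1; Plus→P1; Deluxe→P1.
Wexler's best replies: P1→Plus; P2→Basic; P3→Basic; P4→Basic.
Only (P1, Plus) has each player best-responding; Nash payoffs (9, 12).
Sequential outcome (P1, Plus) coincides with the Nash profile (P1, Plus).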